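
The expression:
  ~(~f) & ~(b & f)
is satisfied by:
  {f: True, b: False}


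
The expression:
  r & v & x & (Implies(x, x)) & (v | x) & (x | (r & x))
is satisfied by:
  {r: True, x: True, v: True}


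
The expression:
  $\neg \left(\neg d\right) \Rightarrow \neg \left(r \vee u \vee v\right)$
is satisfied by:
  {u: False, v: False, d: False, r: False}
  {r: True, u: False, v: False, d: False}
  {v: True, r: False, u: False, d: False}
  {r: True, v: True, u: False, d: False}
  {u: True, r: False, v: False, d: False}
  {r: True, u: True, v: False, d: False}
  {v: True, u: True, r: False, d: False}
  {r: True, v: True, u: True, d: False}
  {d: True, r: False, u: False, v: False}


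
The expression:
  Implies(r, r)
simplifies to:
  True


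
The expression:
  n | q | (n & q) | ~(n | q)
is always true.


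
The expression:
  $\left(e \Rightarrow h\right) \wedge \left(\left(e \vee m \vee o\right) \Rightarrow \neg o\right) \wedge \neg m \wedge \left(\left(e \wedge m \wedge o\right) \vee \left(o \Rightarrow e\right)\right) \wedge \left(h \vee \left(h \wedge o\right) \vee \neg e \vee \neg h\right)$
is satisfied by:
  {h: True, e: False, o: False, m: False}
  {m: False, e: False, h: False, o: False}
  {h: True, e: True, m: False, o: False}


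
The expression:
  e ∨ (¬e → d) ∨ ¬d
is always true.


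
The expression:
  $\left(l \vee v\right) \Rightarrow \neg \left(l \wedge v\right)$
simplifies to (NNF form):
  $\neg l \vee \neg v$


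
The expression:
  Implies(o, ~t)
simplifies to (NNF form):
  ~o | ~t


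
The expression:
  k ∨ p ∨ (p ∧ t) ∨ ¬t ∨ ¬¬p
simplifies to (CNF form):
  k ∨ p ∨ ¬t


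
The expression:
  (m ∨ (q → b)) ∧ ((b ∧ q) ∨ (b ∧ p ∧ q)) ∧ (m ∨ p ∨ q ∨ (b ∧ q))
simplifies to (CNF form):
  b ∧ q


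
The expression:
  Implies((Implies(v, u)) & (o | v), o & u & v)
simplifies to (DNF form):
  (o & v) | (~o & ~u) | (~o & ~v)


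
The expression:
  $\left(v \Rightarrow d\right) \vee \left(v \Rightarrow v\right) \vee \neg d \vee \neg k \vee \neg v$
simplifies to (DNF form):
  $\text{True}$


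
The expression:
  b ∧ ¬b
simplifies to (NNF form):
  False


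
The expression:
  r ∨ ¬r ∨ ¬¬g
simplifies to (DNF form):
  True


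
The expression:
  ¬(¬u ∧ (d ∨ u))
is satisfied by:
  {u: True, d: False}
  {d: False, u: False}
  {d: True, u: True}


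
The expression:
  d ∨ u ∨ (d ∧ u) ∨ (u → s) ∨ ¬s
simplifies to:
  True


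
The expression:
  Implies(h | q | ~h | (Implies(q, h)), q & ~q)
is never true.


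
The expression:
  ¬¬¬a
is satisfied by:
  {a: False}


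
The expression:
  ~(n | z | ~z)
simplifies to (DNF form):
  False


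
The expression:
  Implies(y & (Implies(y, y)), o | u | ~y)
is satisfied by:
  {o: True, u: True, y: False}
  {o: True, u: False, y: False}
  {u: True, o: False, y: False}
  {o: False, u: False, y: False}
  {y: True, o: True, u: True}
  {y: True, o: True, u: False}
  {y: True, u: True, o: False}


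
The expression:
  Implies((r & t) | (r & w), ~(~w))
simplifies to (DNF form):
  w | ~r | ~t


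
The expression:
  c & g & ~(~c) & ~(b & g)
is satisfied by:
  {c: True, g: True, b: False}


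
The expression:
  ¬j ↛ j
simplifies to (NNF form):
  True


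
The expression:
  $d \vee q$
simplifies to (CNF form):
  $d \vee q$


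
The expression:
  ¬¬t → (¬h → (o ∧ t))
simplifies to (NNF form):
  h ∨ o ∨ ¬t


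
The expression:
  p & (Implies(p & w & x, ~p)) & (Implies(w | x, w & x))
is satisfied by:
  {p: True, x: False, w: False}


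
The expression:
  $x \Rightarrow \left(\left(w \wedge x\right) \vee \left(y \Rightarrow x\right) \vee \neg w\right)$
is always true.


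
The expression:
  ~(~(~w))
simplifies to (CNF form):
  ~w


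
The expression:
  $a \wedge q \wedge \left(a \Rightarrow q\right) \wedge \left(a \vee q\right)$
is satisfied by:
  {a: True, q: True}


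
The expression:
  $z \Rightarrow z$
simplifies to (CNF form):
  $\text{True}$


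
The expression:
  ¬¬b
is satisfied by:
  {b: True}


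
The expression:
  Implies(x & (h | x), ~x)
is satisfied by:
  {x: False}


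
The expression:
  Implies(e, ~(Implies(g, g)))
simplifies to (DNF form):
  ~e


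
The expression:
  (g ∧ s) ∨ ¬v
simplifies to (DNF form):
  (g ∧ s) ∨ ¬v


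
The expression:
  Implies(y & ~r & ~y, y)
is always true.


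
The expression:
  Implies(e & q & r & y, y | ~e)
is always true.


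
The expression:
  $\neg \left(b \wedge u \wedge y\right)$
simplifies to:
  $\neg b \vee \neg u \vee \neg y$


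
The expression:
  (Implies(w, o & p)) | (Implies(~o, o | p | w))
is always true.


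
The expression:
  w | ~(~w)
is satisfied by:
  {w: True}


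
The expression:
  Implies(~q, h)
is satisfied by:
  {q: True, h: True}
  {q: True, h: False}
  {h: True, q: False}


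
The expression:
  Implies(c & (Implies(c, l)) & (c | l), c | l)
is always true.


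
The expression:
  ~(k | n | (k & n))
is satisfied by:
  {n: False, k: False}


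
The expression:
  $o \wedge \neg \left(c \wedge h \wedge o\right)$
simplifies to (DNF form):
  $\left(o \wedge \neg c\right) \vee \left(o \wedge \neg h\right)$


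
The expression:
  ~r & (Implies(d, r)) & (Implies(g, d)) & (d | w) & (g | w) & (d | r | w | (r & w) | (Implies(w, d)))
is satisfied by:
  {w: True, g: False, d: False, r: False}


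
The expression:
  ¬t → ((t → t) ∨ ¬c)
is always true.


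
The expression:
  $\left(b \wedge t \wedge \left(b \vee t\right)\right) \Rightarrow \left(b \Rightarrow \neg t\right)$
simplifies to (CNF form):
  $\neg b \vee \neg t$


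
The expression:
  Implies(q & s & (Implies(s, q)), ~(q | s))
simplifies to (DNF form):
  ~q | ~s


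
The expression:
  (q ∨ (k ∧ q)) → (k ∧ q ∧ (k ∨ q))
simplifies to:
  k ∨ ¬q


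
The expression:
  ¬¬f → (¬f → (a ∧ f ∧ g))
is always true.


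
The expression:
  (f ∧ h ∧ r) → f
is always true.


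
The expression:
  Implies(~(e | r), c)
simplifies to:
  c | e | r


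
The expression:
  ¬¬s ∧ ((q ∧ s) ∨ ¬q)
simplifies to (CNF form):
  s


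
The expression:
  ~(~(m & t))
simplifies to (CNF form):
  m & t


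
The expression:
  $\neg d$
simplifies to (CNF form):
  $\neg d$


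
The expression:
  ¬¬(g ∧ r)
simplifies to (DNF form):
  g ∧ r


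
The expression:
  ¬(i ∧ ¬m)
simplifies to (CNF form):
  m ∨ ¬i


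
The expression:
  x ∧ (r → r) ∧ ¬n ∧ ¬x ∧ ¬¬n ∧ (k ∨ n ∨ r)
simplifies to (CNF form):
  False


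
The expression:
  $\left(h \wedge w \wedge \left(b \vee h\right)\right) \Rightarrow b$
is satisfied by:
  {b: True, w: False, h: False}
  {w: False, h: False, b: False}
  {h: True, b: True, w: False}
  {h: True, w: False, b: False}
  {b: True, w: True, h: False}
  {w: True, b: False, h: False}
  {h: True, w: True, b: True}


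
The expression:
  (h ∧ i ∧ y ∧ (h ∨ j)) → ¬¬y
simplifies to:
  True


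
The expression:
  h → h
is always true.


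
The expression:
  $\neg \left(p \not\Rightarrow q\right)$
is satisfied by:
  {q: True, p: False}
  {p: False, q: False}
  {p: True, q: True}


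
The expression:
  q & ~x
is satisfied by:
  {q: True, x: False}


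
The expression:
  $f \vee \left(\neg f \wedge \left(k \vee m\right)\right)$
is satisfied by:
  {k: True, m: True, f: True}
  {k: True, m: True, f: False}
  {k: True, f: True, m: False}
  {k: True, f: False, m: False}
  {m: True, f: True, k: False}
  {m: True, f: False, k: False}
  {f: True, m: False, k: False}


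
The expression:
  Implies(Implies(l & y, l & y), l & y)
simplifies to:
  l & y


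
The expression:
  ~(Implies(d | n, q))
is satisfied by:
  {n: True, d: True, q: False}
  {n: True, q: False, d: False}
  {d: True, q: False, n: False}


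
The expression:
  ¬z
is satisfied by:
  {z: False}


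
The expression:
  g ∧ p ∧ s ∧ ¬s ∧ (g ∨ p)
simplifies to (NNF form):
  False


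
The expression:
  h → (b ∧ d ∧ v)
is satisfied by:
  {v: True, d: True, b: True, h: False}
  {v: True, d: True, b: False, h: False}
  {v: True, b: True, d: False, h: False}
  {v: True, b: False, d: False, h: False}
  {d: True, b: True, v: False, h: False}
  {d: True, v: False, b: False, h: False}
  {d: False, b: True, v: False, h: False}
  {d: False, v: False, b: False, h: False}
  {v: True, h: True, d: True, b: True}


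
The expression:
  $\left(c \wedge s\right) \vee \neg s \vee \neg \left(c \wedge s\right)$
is always true.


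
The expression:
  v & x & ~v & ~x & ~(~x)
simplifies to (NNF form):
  False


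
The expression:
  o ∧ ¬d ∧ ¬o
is never true.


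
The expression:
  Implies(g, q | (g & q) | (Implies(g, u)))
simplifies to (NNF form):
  q | u | ~g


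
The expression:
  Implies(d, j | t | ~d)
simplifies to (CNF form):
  j | t | ~d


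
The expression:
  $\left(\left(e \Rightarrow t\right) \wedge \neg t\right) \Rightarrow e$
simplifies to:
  $e \vee t$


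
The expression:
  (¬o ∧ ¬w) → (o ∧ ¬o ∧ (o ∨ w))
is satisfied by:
  {o: True, w: True}
  {o: True, w: False}
  {w: True, o: False}


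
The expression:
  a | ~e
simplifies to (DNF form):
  a | ~e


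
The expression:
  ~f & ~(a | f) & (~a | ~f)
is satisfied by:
  {f: False, a: False}


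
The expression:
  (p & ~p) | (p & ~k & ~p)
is never true.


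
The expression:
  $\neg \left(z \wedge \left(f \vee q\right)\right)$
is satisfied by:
  {f: False, z: False, q: False}
  {q: True, f: False, z: False}
  {f: True, q: False, z: False}
  {q: True, f: True, z: False}
  {z: True, q: False, f: False}


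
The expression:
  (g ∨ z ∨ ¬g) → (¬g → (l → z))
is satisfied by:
  {z: True, g: True, l: False}
  {z: True, l: False, g: False}
  {g: True, l: False, z: False}
  {g: False, l: False, z: False}
  {z: True, g: True, l: True}
  {z: True, l: True, g: False}
  {g: True, l: True, z: False}


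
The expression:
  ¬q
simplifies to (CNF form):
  ¬q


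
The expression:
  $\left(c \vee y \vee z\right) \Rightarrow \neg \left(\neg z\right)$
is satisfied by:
  {z: True, c: False, y: False}
  {y: True, z: True, c: False}
  {z: True, c: True, y: False}
  {y: True, z: True, c: True}
  {y: False, c: False, z: False}


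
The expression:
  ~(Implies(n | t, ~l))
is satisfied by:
  {l: True, n: True, t: True}
  {l: True, n: True, t: False}
  {l: True, t: True, n: False}


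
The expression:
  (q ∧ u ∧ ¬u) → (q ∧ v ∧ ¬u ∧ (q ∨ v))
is always true.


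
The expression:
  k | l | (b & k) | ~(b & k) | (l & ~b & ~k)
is always true.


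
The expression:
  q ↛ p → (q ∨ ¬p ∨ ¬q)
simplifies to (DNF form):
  True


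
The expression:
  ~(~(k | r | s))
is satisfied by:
  {r: True, k: True, s: True}
  {r: True, k: True, s: False}
  {r: True, s: True, k: False}
  {r: True, s: False, k: False}
  {k: True, s: True, r: False}
  {k: True, s: False, r: False}
  {s: True, k: False, r: False}


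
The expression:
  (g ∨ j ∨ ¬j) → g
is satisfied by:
  {g: True}


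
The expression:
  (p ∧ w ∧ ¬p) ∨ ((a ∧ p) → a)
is always true.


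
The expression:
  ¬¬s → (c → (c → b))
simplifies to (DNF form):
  b ∨ ¬c ∨ ¬s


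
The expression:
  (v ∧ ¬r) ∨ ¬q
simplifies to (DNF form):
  (v ∧ ¬r) ∨ ¬q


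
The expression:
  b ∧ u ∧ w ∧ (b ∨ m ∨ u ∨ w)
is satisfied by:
  {w: True, b: True, u: True}


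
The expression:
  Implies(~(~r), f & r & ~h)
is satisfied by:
  {f: True, h: False, r: False}
  {h: False, r: False, f: False}
  {f: True, h: True, r: False}
  {h: True, f: False, r: False}
  {r: True, f: True, h: False}


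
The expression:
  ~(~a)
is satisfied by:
  {a: True}


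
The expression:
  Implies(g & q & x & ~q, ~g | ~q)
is always true.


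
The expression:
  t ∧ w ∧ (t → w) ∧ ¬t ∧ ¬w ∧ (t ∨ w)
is never true.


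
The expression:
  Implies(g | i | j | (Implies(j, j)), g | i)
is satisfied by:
  {i: True, g: True}
  {i: True, g: False}
  {g: True, i: False}


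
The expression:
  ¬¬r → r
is always true.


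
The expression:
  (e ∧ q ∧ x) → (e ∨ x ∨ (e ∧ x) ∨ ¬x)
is always true.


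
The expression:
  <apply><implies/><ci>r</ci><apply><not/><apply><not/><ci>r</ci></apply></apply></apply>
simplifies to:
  <true/>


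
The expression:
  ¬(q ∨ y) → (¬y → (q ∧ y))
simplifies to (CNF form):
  q ∨ y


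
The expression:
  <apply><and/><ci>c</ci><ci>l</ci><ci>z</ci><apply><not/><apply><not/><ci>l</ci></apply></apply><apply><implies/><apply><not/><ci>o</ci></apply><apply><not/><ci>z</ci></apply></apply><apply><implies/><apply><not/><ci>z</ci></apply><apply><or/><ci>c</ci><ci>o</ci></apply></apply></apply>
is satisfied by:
  {c: True, z: True, o: True, l: True}


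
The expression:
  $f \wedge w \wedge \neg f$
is never true.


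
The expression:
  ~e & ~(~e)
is never true.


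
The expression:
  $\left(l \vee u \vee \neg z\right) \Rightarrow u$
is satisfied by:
  {u: True, z: True, l: False}
  {u: True, z: False, l: False}
  {u: True, l: True, z: True}
  {u: True, l: True, z: False}
  {z: True, l: False, u: False}


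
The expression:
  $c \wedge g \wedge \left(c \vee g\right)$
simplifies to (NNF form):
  $c \wedge g$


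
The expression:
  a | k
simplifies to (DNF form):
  a | k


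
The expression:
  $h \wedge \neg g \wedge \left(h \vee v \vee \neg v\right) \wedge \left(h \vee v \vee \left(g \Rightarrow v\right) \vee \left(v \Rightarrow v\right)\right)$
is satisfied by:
  {h: True, g: False}


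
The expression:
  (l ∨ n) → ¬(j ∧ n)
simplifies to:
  ¬j ∨ ¬n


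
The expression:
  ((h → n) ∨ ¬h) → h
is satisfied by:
  {h: True}


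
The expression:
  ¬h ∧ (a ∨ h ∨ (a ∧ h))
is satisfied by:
  {a: True, h: False}


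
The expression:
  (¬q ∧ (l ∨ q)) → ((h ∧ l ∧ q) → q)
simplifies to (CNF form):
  True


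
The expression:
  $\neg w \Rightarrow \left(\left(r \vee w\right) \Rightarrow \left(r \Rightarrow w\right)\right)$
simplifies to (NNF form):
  $w \vee \neg r$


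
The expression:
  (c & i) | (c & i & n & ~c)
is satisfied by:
  {c: True, i: True}


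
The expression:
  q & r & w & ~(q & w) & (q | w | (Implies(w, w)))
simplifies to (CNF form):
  False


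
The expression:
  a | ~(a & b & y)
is always true.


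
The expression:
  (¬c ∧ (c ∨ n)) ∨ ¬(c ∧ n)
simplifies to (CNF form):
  ¬c ∨ ¬n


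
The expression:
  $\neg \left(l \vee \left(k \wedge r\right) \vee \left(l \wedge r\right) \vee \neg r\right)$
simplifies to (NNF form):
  $r \wedge \neg k \wedge \neg l$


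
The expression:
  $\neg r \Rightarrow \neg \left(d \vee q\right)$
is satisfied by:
  {r: True, q: False, d: False}
  {r: True, d: True, q: False}
  {r: True, q: True, d: False}
  {r: True, d: True, q: True}
  {d: False, q: False, r: False}


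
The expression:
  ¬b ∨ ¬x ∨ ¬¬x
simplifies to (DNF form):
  True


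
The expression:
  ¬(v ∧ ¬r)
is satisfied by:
  {r: True, v: False}
  {v: False, r: False}
  {v: True, r: True}


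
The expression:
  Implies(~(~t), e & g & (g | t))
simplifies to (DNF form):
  ~t | (e & g)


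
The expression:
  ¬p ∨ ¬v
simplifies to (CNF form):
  ¬p ∨ ¬v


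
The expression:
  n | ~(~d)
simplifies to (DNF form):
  d | n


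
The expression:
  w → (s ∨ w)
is always true.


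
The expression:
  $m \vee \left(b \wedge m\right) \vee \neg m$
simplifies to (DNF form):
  $\text{True}$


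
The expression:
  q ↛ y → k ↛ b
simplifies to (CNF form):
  (k ∨ y ∨ ¬q) ∧ (y ∨ ¬b ∨ ¬q)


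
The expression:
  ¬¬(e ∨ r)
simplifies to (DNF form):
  e ∨ r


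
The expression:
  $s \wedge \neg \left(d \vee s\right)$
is never true.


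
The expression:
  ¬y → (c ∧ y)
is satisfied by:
  {y: True}


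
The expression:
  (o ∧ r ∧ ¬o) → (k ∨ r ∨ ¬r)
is always true.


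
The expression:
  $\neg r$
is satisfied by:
  {r: False}


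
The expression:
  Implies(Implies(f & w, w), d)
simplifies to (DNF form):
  d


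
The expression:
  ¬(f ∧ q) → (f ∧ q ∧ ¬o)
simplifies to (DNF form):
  f ∧ q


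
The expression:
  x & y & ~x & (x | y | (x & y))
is never true.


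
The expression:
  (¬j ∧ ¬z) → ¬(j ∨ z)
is always true.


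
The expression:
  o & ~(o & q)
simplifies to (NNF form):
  o & ~q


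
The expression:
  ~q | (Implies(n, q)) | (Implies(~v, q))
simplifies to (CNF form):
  True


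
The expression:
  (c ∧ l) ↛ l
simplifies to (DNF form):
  False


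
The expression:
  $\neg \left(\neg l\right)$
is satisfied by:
  {l: True}


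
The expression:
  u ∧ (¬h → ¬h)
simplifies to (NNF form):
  u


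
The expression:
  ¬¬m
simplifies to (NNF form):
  m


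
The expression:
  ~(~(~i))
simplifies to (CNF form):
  ~i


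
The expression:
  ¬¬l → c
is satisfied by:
  {c: True, l: False}
  {l: False, c: False}
  {l: True, c: True}


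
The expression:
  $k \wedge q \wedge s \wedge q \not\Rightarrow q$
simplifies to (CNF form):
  $\text{False}$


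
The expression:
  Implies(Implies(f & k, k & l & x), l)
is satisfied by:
  {l: True, f: True, k: True}
  {l: True, f: True, k: False}
  {l: True, k: True, f: False}
  {l: True, k: False, f: False}
  {f: True, k: True, l: False}


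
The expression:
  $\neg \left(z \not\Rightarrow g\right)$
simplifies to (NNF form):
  $g \vee \neg z$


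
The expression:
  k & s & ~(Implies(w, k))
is never true.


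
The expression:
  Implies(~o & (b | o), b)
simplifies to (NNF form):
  True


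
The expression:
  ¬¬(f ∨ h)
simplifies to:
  f ∨ h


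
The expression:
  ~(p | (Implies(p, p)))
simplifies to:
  False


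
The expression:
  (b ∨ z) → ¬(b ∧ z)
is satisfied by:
  {z: False, b: False}
  {b: True, z: False}
  {z: True, b: False}


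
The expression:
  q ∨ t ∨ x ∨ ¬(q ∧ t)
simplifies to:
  True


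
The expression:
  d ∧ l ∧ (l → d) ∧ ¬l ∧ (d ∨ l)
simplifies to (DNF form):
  False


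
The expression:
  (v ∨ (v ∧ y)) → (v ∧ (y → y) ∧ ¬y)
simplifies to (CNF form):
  ¬v ∨ ¬y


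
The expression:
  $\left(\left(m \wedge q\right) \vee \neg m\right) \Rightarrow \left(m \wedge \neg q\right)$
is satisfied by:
  {m: True, q: False}


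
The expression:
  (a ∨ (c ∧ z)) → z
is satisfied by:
  {z: True, a: False}
  {a: False, z: False}
  {a: True, z: True}


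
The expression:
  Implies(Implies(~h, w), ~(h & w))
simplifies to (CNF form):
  ~h | ~w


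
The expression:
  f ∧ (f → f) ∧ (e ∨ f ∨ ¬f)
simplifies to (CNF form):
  f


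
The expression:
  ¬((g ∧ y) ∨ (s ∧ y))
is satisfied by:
  {g: False, y: False, s: False}
  {s: True, g: False, y: False}
  {g: True, s: False, y: False}
  {s: True, g: True, y: False}
  {y: True, s: False, g: False}


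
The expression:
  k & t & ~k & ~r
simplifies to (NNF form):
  False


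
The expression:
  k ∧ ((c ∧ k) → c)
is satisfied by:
  {k: True}


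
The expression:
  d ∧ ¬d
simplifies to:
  False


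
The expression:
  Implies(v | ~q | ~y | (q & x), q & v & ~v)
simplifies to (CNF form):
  q & y & ~v & ~x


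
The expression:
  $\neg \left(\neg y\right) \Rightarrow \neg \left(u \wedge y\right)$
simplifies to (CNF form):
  $\neg u \vee \neg y$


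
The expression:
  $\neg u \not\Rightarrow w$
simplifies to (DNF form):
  $\neg u \wedge \neg w$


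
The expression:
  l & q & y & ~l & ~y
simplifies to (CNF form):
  False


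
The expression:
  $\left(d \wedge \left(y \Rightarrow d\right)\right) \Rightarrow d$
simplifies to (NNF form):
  $\text{True}$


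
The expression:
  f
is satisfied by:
  {f: True}


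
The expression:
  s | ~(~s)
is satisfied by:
  {s: True}


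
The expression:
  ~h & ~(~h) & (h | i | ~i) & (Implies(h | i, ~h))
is never true.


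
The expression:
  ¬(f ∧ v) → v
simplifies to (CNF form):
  v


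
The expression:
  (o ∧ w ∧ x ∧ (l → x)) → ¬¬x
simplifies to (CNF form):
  True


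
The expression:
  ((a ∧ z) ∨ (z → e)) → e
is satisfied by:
  {e: True, z: True, a: False}
  {e: True, z: False, a: False}
  {a: True, e: True, z: True}
  {a: True, e: True, z: False}
  {z: True, a: False, e: False}


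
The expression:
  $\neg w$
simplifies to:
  $\neg w$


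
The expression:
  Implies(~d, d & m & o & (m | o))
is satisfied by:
  {d: True}


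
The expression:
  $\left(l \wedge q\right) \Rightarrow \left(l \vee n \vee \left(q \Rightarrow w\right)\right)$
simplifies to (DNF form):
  $\text{True}$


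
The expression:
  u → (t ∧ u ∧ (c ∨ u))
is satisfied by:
  {t: True, u: False}
  {u: False, t: False}
  {u: True, t: True}


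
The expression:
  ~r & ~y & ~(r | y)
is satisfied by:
  {y: False, r: False}


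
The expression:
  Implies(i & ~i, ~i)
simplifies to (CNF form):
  True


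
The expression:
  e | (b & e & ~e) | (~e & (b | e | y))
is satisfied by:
  {y: True, b: True, e: True}
  {y: True, b: True, e: False}
  {y: True, e: True, b: False}
  {y: True, e: False, b: False}
  {b: True, e: True, y: False}
  {b: True, e: False, y: False}
  {e: True, b: False, y: False}


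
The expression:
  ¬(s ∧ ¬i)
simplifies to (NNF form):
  i ∨ ¬s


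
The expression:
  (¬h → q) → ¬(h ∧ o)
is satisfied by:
  {h: False, o: False}
  {o: True, h: False}
  {h: True, o: False}


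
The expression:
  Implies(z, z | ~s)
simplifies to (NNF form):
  True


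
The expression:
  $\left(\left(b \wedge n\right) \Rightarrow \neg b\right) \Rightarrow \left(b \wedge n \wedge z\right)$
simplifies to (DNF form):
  $b \wedge n$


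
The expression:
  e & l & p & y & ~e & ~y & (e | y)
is never true.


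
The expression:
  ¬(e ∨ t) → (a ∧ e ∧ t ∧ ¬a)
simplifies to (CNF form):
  e ∨ t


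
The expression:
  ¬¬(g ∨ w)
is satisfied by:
  {g: True, w: True}
  {g: True, w: False}
  {w: True, g: False}


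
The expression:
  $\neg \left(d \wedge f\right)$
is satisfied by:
  {d: False, f: False}
  {f: True, d: False}
  {d: True, f: False}


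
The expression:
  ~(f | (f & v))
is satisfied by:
  {f: False}


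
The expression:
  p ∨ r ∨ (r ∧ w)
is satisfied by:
  {r: True, p: True}
  {r: True, p: False}
  {p: True, r: False}


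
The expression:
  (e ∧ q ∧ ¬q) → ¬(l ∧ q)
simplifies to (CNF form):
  True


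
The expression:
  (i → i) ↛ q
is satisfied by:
  {q: False}


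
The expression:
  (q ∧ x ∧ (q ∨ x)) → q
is always true.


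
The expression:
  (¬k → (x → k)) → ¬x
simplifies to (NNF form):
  ¬k ∨ ¬x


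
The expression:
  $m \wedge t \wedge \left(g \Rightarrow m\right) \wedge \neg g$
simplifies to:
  $m \wedge t \wedge \neg g$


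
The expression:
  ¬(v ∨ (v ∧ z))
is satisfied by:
  {v: False}


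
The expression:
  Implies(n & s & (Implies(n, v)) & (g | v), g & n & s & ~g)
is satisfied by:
  {s: False, v: False, n: False}
  {n: True, s: False, v: False}
  {v: True, s: False, n: False}
  {n: True, v: True, s: False}
  {s: True, n: False, v: False}
  {n: True, s: True, v: False}
  {v: True, s: True, n: False}


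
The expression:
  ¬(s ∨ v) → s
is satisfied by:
  {v: True, s: True}
  {v: True, s: False}
  {s: True, v: False}


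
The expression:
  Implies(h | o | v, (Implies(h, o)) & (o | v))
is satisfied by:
  {o: True, h: False}
  {h: False, o: False}
  {h: True, o: True}


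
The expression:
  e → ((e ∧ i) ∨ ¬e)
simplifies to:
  i ∨ ¬e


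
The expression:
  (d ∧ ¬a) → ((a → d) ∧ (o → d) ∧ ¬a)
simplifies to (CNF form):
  True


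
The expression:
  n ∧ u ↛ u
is never true.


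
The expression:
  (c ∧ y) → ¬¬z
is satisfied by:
  {z: True, c: False, y: False}
  {c: False, y: False, z: False}
  {y: True, z: True, c: False}
  {y: True, c: False, z: False}
  {z: True, c: True, y: False}
  {c: True, z: False, y: False}
  {y: True, c: True, z: True}


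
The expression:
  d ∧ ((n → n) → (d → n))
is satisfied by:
  {d: True, n: True}


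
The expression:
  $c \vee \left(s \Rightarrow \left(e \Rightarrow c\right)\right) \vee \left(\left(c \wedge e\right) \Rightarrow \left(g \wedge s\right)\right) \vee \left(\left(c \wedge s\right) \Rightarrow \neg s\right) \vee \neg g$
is always true.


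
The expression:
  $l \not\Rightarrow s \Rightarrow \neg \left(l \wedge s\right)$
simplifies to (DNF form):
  $\text{True}$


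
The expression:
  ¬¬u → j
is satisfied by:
  {j: True, u: False}
  {u: False, j: False}
  {u: True, j: True}


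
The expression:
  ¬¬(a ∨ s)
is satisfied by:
  {a: True, s: True}
  {a: True, s: False}
  {s: True, a: False}


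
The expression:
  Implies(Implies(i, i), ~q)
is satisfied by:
  {q: False}


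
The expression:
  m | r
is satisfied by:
  {r: True, m: True}
  {r: True, m: False}
  {m: True, r: False}


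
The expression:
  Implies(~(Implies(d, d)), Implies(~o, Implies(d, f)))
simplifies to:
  True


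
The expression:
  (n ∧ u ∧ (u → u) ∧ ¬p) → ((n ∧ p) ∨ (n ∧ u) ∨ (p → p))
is always true.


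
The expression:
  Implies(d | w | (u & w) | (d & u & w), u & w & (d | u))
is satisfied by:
  {u: True, w: False, d: False}
  {w: False, d: False, u: False}
  {u: True, w: True, d: False}
  {d: True, u: True, w: True}


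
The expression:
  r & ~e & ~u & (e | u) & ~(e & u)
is never true.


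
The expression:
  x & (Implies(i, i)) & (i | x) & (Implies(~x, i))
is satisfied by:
  {x: True}


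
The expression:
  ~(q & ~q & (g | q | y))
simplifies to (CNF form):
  True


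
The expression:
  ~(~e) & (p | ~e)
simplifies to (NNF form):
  e & p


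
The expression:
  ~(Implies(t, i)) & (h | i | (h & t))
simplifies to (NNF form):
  h & t & ~i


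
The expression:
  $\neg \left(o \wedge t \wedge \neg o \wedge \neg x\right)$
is always true.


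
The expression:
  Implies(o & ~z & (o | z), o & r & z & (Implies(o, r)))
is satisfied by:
  {z: True, o: False}
  {o: False, z: False}
  {o: True, z: True}


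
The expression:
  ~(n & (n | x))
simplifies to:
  ~n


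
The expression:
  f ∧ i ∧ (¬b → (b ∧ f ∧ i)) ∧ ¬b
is never true.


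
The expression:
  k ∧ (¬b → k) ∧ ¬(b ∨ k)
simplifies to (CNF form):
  False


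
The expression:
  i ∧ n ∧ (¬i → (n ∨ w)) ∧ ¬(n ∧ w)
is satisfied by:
  {i: True, n: True, w: False}


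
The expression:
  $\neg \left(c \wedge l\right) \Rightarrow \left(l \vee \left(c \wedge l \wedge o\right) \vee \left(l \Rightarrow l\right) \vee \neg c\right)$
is always true.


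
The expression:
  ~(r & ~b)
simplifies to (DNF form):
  b | ~r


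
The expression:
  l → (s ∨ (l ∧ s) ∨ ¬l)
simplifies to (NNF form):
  s ∨ ¬l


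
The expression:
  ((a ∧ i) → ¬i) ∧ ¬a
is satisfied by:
  {a: False}


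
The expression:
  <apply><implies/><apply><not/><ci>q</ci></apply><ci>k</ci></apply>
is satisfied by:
  {k: True, q: True}
  {k: True, q: False}
  {q: True, k: False}


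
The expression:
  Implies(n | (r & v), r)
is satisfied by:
  {r: True, n: False}
  {n: False, r: False}
  {n: True, r: True}


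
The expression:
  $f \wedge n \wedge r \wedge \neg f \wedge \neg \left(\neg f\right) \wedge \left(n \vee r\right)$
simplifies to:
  $\text{False}$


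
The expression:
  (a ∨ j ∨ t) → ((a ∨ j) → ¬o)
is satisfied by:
  {j: False, o: False, a: False}
  {a: True, j: False, o: False}
  {j: True, a: False, o: False}
  {a: True, j: True, o: False}
  {o: True, a: False, j: False}


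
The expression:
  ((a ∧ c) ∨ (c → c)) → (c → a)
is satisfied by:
  {a: True, c: False}
  {c: False, a: False}
  {c: True, a: True}


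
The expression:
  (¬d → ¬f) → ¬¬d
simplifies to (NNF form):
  d ∨ f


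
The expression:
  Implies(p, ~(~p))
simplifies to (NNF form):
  True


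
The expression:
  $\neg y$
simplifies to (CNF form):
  $\neg y$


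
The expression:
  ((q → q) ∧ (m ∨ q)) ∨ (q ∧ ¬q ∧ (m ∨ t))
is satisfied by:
  {q: True, m: True}
  {q: True, m: False}
  {m: True, q: False}


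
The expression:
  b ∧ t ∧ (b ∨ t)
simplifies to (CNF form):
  b ∧ t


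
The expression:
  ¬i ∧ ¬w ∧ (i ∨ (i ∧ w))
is never true.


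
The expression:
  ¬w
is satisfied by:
  {w: False}


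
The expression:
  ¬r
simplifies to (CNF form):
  ¬r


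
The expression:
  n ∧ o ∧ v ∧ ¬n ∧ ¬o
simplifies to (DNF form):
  False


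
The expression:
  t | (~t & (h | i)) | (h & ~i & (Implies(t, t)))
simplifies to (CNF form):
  h | i | t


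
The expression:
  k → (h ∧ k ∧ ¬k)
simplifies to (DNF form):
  ¬k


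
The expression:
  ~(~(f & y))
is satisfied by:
  {f: True, y: True}


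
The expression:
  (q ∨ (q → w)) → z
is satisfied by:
  {z: True}


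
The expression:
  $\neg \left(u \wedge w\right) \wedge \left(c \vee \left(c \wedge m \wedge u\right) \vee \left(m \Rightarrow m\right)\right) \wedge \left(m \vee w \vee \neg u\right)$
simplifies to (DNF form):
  $\left(m \wedge \neg w\right) \vee \neg u$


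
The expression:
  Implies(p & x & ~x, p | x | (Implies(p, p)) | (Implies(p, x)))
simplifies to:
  True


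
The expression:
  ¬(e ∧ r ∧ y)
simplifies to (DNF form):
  ¬e ∨ ¬r ∨ ¬y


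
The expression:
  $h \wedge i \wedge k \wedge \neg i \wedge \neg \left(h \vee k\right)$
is never true.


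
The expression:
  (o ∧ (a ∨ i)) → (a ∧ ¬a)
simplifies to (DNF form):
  (¬a ∧ ¬i) ∨ ¬o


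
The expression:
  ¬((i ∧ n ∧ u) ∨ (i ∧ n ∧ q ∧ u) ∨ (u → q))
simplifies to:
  u ∧ ¬q ∧ (¬i ∨ ¬n)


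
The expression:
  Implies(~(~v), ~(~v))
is always true.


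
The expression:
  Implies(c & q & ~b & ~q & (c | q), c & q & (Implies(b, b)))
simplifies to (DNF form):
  True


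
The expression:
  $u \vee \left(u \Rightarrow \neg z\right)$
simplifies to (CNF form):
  $\text{True}$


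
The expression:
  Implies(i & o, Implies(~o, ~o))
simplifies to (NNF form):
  True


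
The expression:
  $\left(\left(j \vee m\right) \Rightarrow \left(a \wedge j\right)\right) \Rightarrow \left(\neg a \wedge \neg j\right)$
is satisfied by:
  {m: True, a: False, j: False}
  {m: False, a: False, j: False}
  {j: True, m: True, a: False}
  {j: True, m: False, a: False}
  {a: True, m: True, j: False}


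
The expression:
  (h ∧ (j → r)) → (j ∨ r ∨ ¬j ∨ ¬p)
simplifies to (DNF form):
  True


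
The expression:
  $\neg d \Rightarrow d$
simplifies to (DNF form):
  $d$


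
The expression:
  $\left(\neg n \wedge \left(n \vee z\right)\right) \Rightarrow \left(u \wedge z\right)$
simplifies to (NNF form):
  $n \vee u \vee \neg z$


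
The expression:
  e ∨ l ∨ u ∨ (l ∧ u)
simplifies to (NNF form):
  e ∨ l ∨ u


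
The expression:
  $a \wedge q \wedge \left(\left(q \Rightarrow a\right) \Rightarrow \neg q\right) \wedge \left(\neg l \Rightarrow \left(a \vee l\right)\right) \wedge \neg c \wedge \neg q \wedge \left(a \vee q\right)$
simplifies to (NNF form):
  $\text{False}$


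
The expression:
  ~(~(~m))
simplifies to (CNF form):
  ~m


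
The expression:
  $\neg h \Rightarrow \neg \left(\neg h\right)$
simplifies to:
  $h$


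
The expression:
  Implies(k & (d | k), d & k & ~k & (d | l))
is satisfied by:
  {k: False}


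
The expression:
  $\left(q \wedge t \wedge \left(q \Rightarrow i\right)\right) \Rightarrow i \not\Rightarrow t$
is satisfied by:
  {t: False, i: False, q: False}
  {q: True, t: False, i: False}
  {i: True, t: False, q: False}
  {q: True, i: True, t: False}
  {t: True, q: False, i: False}
  {q: True, t: True, i: False}
  {i: True, t: True, q: False}


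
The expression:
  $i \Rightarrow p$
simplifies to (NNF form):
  $p \vee \neg i$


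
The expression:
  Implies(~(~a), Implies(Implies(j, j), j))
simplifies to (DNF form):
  j | ~a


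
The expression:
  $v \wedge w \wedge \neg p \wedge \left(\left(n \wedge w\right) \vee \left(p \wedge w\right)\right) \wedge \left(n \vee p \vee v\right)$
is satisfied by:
  {w: True, n: True, v: True, p: False}


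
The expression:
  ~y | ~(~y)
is always true.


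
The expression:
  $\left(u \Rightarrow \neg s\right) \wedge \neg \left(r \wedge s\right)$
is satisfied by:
  {u: False, s: False, r: False}
  {r: True, u: False, s: False}
  {u: True, r: False, s: False}
  {r: True, u: True, s: False}
  {s: True, r: False, u: False}


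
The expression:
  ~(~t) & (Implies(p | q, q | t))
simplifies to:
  t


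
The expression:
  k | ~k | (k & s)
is always true.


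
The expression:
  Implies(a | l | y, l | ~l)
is always true.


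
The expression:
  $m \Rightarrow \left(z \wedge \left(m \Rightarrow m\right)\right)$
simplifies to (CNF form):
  $z \vee \neg m$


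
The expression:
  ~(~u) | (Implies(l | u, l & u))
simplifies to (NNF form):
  u | ~l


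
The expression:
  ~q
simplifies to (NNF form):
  ~q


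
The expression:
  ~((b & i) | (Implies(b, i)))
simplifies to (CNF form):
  b & ~i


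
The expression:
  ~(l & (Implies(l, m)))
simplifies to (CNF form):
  ~l | ~m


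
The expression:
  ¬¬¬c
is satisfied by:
  {c: False}


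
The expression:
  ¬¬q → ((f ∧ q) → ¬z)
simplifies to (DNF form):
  ¬f ∨ ¬q ∨ ¬z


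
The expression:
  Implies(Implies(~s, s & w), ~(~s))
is always true.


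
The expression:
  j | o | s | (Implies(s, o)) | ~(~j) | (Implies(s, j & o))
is always true.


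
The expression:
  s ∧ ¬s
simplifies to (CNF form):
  False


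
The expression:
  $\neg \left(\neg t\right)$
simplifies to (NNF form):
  $t$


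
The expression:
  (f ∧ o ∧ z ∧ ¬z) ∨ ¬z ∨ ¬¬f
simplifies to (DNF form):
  f ∨ ¬z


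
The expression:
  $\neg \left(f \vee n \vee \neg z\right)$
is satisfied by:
  {z: True, n: False, f: False}


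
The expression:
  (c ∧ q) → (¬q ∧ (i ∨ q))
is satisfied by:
  {c: False, q: False}
  {q: True, c: False}
  {c: True, q: False}


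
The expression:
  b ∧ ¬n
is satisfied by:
  {b: True, n: False}


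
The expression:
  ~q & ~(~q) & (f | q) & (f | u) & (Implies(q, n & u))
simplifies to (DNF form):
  False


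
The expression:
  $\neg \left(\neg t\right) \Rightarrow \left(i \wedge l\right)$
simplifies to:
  $\left(i \wedge l\right) \vee \neg t$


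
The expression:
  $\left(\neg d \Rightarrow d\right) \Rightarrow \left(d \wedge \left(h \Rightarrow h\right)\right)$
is always true.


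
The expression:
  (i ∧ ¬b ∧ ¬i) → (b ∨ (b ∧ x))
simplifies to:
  True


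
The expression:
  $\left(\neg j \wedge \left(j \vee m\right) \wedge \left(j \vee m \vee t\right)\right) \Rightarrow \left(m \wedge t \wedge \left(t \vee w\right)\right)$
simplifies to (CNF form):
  $j \vee t \vee \neg m$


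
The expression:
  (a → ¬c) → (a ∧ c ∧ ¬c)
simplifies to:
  a ∧ c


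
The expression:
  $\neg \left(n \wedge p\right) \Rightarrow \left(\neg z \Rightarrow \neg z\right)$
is always true.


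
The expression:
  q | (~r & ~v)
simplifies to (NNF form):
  q | (~r & ~v)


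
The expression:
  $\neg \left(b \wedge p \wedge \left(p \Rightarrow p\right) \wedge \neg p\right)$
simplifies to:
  $\text{True}$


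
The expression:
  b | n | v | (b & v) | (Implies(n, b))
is always true.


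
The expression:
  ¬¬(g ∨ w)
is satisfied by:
  {g: True, w: True}
  {g: True, w: False}
  {w: True, g: False}


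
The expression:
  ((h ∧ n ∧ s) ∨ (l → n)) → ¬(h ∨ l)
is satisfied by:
  {h: False, l: False, n: False}
  {n: True, h: False, l: False}
  {l: True, h: False, n: False}
  {l: True, h: True, n: False}


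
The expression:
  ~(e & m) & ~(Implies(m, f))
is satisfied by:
  {m: True, e: False, f: False}


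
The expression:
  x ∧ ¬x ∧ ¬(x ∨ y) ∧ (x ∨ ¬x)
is never true.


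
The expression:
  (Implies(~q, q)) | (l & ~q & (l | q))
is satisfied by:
  {q: True, l: True}
  {q: True, l: False}
  {l: True, q: False}


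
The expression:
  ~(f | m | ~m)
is never true.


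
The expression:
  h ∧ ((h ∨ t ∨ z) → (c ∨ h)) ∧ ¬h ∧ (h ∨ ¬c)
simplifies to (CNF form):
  False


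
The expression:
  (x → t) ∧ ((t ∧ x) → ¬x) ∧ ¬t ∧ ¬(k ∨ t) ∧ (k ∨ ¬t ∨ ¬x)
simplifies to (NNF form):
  ¬k ∧ ¬t ∧ ¬x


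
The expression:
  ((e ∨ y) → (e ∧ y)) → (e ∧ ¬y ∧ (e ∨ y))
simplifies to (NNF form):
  (e ∧ ¬y) ∨ (y ∧ ¬e)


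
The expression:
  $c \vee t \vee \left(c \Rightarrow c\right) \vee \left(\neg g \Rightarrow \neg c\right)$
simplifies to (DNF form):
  $\text{True}$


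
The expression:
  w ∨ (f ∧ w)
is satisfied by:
  {w: True}


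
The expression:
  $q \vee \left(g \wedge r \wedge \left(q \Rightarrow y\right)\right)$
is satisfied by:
  {q: True, g: True, r: True}
  {q: True, g: True, r: False}
  {q: True, r: True, g: False}
  {q: True, r: False, g: False}
  {g: True, r: True, q: False}


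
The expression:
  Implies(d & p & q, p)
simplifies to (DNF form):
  True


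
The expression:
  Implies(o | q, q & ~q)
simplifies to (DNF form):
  ~o & ~q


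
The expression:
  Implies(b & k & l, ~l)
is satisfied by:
  {l: False, k: False, b: False}
  {b: True, l: False, k: False}
  {k: True, l: False, b: False}
  {b: True, k: True, l: False}
  {l: True, b: False, k: False}
  {b: True, l: True, k: False}
  {k: True, l: True, b: False}


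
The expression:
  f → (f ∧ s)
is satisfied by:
  {s: True, f: False}
  {f: False, s: False}
  {f: True, s: True}


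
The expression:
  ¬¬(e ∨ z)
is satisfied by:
  {z: True, e: True}
  {z: True, e: False}
  {e: True, z: False}


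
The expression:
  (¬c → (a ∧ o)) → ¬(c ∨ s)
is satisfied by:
  {s: False, o: False, c: False, a: False}
  {a: True, s: False, o: False, c: False}
  {o: True, a: False, s: False, c: False}
  {a: True, o: True, s: False, c: False}
  {s: True, a: False, o: False, c: False}
  {a: True, s: True, o: False, c: False}
  {o: True, s: True, a: False, c: False}
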